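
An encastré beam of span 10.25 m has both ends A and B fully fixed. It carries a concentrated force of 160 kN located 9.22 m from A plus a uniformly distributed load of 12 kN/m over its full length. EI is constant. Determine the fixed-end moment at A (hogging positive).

M_A = 120 kN·m

Release both end moments; the primary structure is a simply-supported span AB with redundants M_A and M_B.
On the primary (simply-supported) span, the end slopes from the loading are:
  at A: point load 160 at a = 9.22: Pab(L + b)/(6LEI) = 278.7/EI
  at B: point load 160 at a = 9.22: Pab(L + a)/(6LEI) = 481/EI
  at A: UDL 12: wL³/(24EI) = 538.4/EI
  at B: UDL 12: wL³/(24EI) = 538.4/EI
  θ_A0 = 817.1/EI,  θ_B0 = 1019/EI
Flexibility coefficients: a unit moment at one end gives L/(3EI) there and L/(6EI) at the far end, so f₁₁ = f₂₂ = 3.417/EI and f₁₂ = f₂₁ = 1.708/EI.
Compatibility — zero rotation at each built-in end:
  3.417 M_A + 1.708 M_B = 817.1
  1.708 M_A + 3.417 M_B = 1019
Solving the pair gives M_A = 120 kN·m and M_B = 238.4 kN·m (hogging).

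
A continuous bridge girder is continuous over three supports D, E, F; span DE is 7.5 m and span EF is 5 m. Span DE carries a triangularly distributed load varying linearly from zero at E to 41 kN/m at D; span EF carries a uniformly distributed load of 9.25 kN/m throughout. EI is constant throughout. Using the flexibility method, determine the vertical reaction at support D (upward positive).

Take M_E as the redundant. Released structure: two simple spans DE and EF with a hinge at E.
End slopes at the hinge E, treating each span as simply supported:
  span DE: triangular load, peak 41: 7w₀L³/(360EI) = 336.3/EI
  span EF: UDL 9.25: wL³/(24EI) = 48.18/EI
  relative rotation θ_0 = (336.3 + 48.18)/EI = 384.5/EI
A unit hogging moment at E produces rotation L₁/(3EI) + L₂/(3EI) = 4.167/EI.
Compatibility: M_E·(L₁+L₂)/(3EI) = θ_0, giving M_E = 92.28 kN·m (hogging).
Span DE, ΣM about D with M_E applied at E: R_E^{DE}·7.5 = 384.4 + 92.28, so R_E^{DE} = 63.55 kN and R_D = 153.8 − 63.55 = 90.2 kN.

R_D = 90.2 kN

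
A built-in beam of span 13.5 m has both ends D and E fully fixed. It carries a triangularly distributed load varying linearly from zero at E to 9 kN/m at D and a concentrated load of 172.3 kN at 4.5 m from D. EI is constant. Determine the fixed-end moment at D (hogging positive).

Take the two fixed-end moments M_D, M_E as redundants; the released structure is the simple span DE.
On the primary (simply-supported) span, the end slopes from the loading are:
  at D: triangular load, peak 9: w₀L³/(45EI) = 492.1/EI
  at E: triangular load, peak 9: 7w₀L³/(360EI) = 430.6/EI
  at D: point load 172.3 at a = 4.5: Pab(L + b)/(6LEI) = 1938/EI
  at E: point load 172.3 at a = 4.5: Pab(L + a)/(6LEI) = 1551/EI
  θ_D0 = 2430/EI,  θ_E0 = 1981/EI
Flexibility coefficients: a unit moment at one end gives L/(3EI) there and L/(6EI) at the far end, so f₁₁ = f₂₂ = 4.5/EI and f₁₂ = f₂₁ = 2.25/EI.
Compatibility — zero rotation at each built-in end:
  4.5 M_D + 2.25 M_E = 2430
  2.25 M_D + 4.5 M_E = 1981
Solving the pair gives M_D = 426.6 kN·m and M_E = 227 kN·m (hogging).

M_D = 426.6 kN·m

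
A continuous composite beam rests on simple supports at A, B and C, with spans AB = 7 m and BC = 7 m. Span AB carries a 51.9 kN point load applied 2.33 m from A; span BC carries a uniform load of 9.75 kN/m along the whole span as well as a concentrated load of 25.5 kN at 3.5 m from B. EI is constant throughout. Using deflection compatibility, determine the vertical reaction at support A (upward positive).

Insert a hinge at B; M_B is the redundant, and each span becomes simply supported.
End slopes at the hinge B, treating each span as simply supported:
  span AB: point load 51.9 at a = 2.33: Pab(L + a)/(6LEI) = 125.5/EI
  span BC: UDL 9.75: wL³/(24EI) = 139.3/EI
  span BC: point load 25.5 at a = 3.5: Pab(L + b)/(6LEI) = 78.09/EI
  relative rotation θ_0 = (125.5 + 217.4)/EI = 342.9/EI
A unit hogging moment at B produces rotation L₁/(3EI) + L₂/(3EI) = 4.667/EI.
Compatibility: M_B·(L₁+L₂)/(3EI) = θ_0, giving M_B = 73.48 kN·m (hogging).
Span AB, ΣM about A with M_B applied at B: R_B^{AB}·7 = 120.9 + 73.48, so R_B^{AB} = 27.77 kN and R_A = 51.9 − 27.77 = 24.13 kN.

R_A = 24.13 kN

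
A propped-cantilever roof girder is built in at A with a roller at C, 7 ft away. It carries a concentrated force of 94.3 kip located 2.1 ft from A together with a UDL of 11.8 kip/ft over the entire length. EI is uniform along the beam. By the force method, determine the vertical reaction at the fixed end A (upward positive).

Take the reaction at C as the redundant and release it; the primary structure is a cantilever fixed at A.
Downward deflection at the released point C due to the loads:
  point load 94.3 at a = 2.1: Pa²(3L − a)/(6EI) = 1310/EI
  UDL 11.8: wL⁴/(8EI) = 3541/EI
  δ_0 = 4851/EI
Tip deflection under a unit load at C: L³/(3EI) = 114.3/EI.
The prop prevents deflection at C: R_C = δ_0/δ_{CC} = 4851/114.3 = 42.43 kip.
Vertical equilibrium: R_A = ΣP − R_C = 176.9 − 42.43 = 134.5 kip.

R_A = 134.5 kip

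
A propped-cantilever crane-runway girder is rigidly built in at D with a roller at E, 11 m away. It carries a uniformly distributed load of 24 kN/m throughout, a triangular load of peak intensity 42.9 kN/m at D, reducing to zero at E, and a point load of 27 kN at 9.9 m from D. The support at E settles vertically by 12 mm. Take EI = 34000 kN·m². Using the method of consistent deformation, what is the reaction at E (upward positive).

Remove the prop at E; the released (primary) structure is a cantilever built in at D.
Deflection at E on the released cantilever, summing each load's contribution:
  UDL 24: wL⁴/(8EI) = 43923/EI
  triangular load, peak 42.9 at the fixed end: w₀L⁴/(30EI) = 20937/EI
  point load 27 at a = 9.9: Pa²(3L − a)/(6EI) = 10188/EI
  δ_0 = 75048/EI
Tip deflection under a unit load at E: L³/(3EI) = 443.7/EI.
With EI = 34000 kN·m²: δ_0 = 2.2073 m and δ_{EE} = 0.013049 m/kN.
Compatibility — the beam at E must follow the support down by 0.012 m: δ_0 − R_E·δ_{EE} = 0.012, so R_E = (2.2073 − 0.012)/0.013049 = 168.2 kN.

R_E = 168.2 kN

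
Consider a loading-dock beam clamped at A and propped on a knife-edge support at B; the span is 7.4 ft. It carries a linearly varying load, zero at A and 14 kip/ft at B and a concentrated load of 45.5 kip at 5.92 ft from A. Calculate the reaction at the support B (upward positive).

R_B = 60.52 kip

Remove the prop at B; the released (primary) structure is a cantilever built in at A.
Deflection at B on the released cantilever, summing each load's contribution:
  triangular load, peak 14 at the free end: 11w₀L⁴/(120EI) = 3848/EI
  point load 45.5 at a = 5.92: Pa²(3L − a)/(6EI) = 4327/EI
  δ_0 = 8175/EI
Tip deflection under a unit load at B: L³/(3EI) = 135.1/EI.
Compatibility at B: δ_0 − R_B·δ_{BB} = 0, so R_B = 8175/135.1 = 60.52 kip.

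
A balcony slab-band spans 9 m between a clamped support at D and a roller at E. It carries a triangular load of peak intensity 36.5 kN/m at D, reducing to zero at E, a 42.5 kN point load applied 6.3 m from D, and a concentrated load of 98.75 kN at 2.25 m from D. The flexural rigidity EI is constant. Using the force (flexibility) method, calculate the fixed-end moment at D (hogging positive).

M_D = 395.1 kN·m

Take the reaction at E as the redundant and release it; the primary structure is a cantilever fixed at D.
Primary-structure tip deflection at E by superposition:
  triangular load, peak 36.5 at the fixed end: w₀L⁴/(30EI) = 7983/EI
  point load 42.5 at a = 6.3: Pa²(3L − a)/(6EI) = 5820/EI
  point load 98.75 at a = 2.25: Pa²(3L − a)/(6EI) = 2062/EI
  δ_0 = 15864/EI
Tip deflection under a unit load at E: L³/(3EI) = 243/EI.
Compatibility at E: δ_0 − R_E·δ_{EE} = 0, so R_E = 15864/243 = 65.29 kN.
Moment equilibrium about D: M_D = Σ(load moments about D) − R_E·L = 982.7 − 65.29×9 = 395.1 kN·m.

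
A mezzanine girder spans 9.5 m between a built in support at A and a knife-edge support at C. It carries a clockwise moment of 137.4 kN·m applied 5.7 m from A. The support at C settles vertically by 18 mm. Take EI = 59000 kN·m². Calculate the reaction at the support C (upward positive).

Take the reaction at C as the redundant and release it; the primary structure is a cantilever fixed at A.
Free-end deflection of the primary structure under the applied loading (downward +):
  clockwise couple 137.4 at a = 5.7: M₀a(2L − a)/(2EI) = 5208/EI
Tip deflection under a unit load at C: L³/(3EI) = 285.8/EI.
With EI = 59000 kN·m²: δ_0 = 0.088274 m and δ_{CC} = 0.004844 m/kN.
Compatibility — the beam at C must follow the support down by 0.018 m: δ_0 − R_C·δ_{CC} = 0.018, so R_C = (0.088274 − 0.018)/0.004844 = 14.51 kN.

R_C = 14.51 kN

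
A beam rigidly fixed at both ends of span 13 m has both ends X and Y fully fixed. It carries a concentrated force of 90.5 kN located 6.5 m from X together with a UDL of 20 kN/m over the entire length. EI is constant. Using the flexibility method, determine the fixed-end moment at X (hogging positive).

M_X = 428.7 kN·m

Release both end moments; the primary structure is a simply-supported span XY with redundants M_X and M_Y.
Simple-span end rotations at X and Y under the given loads:
  at X: point load 90.5 at a = 6.5: Pab(L + b)/(6LEI) = 955.9/EI
  at Y: point load 90.5 at a = 6.5: Pab(L + a)/(6LEI) = 955.9/EI
  at X: UDL 20: wL³/(24EI) = 1831/EI
  at Y: UDL 20: wL³/(24EI) = 1831/EI
  θ_X0 = 2787/EI,  θ_Y0 = 2787/EI
Flexibility coefficients: a unit moment at one end gives L/(3EI) there and L/(6EI) at the far end, so f₁₁ = f₂₂ = 4.333/EI and f₁₂ = f₂₁ = 2.167/EI.
Compatibility — zero rotation at each built-in end:
  4.333 M_X + 2.167 M_Y = 2787
  2.167 M_X + 4.333 M_Y = 2787
Solving the pair gives M_X = 428.7 kN·m and M_Y = 428.7 kN·m (hogging).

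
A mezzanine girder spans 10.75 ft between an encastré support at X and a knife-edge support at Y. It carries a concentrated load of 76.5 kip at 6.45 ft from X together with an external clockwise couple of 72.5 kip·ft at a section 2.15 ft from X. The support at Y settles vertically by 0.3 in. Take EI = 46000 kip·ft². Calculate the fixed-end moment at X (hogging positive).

M_X = 201.4 kip·ft

Choose R_Y as the redundant. The primary structure is the cantilever fixed at X.
Deflection at Y on the released cantilever, summing each load's contribution:
  point load 76.5 at a = 6.45: Pa²(3L − a)/(6EI) = 13685/EI
  clockwise couple 72.5 at a = 2.15: M₀a(2L − a)/(2EI) = 1508/EI
  δ_0 = 15193/EI
Flexibility coefficient — unit upward force at Y: δ_{YY} = L³/(3EI) = 414.1/EI.
With EI = 46000 kip·ft²: δ_0 = 0.33029 ft and δ_{YY} = 0.009002 ft/kip.
Compatibility — the beam at Y must follow the support down by 0.025 ft: δ_0 − R_Y·δ_{YY} = 0.025, so R_Y = (0.33029 − 0.025)/0.009002 = 33.91 kip.
Moment equilibrium about X: M_X = Σ(load moments about X) − R_Y·L = 565.9 − 33.91×10.75 = 201.4 kip·ft.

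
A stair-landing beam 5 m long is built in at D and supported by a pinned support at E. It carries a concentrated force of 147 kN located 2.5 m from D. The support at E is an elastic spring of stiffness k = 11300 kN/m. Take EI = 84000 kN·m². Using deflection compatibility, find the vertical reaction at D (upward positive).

Take the reaction at E as the redundant and release it; the primary structure is a cantilever fixed at D.
Primary-structure tip deflection at E by superposition:
  point load 147 at a = 2.5: Pa²(3L − a)/(6EI) = 1914/EI
Tip deflection under a unit load at E: L³/(3EI) = 41.67/EI.
With EI = 84000 kN·m²: δ_0 = 0.022786 m and δ_{EE} = 0.000496 m/kN.
Compatibility — the spring shortens by R_E/k under the reaction it provides: δ_0 − R_E·δ_{EE} = R_E/k. With 1/k = 0.000088 m/kN, R_E = δ_0 / (δ_{EE} + 1/k) = 0.022786 / (0.000496 + 0.000088) = 38.98 kN.
Vertical equilibrium: R_D = ΣP − R_E = 147 − 38.98 = 108 kN.

R_D = 108 kN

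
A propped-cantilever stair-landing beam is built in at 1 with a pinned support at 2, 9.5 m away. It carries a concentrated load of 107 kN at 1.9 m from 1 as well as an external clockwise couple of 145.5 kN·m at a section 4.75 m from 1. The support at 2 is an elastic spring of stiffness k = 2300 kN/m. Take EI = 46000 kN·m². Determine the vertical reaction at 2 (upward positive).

R_2 = 21.7 kN

Choose R_2 as the redundant. The primary structure is the cantilever fixed at 1.
Deflection at 2 on the released cantilever, summing each load's contribution:
  point load 107 at a = 1.9: Pa²(3L − a)/(6EI) = 1712/EI
  clockwise couple 145.5 at a = 4.75: M₀a(2L − a)/(2EI) = 4924/EI
  δ_0 = 6637/EI
Flexibility coefficient — unit upward force at 2: δ_{22} = L³/(3EI) = 285.8/EI.
With EI = 46000 kN·m²: δ_0 = 0.14428 m and δ_{22} = 0.006213 m/kN.
Compatibility — the spring shortens by R_2/k under the reaction it provides: δ_0 − R_2·δ_{22} = R_2/k. With 1/k = 0.000435 m/kN, R_2 = δ_0 / (δ_{22} + 1/k) = 0.14428 / (0.006213 + 0.000435) = 21.7 kN.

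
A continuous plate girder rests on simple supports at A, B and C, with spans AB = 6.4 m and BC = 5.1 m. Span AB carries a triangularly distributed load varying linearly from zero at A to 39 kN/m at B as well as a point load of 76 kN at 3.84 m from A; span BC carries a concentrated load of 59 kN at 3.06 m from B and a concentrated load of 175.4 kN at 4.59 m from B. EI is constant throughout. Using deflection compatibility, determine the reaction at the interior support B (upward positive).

R_B = 224 kN

Insert a hinge at B; M_B is the redundant, and each span becomes simply supported.
Rotations at B on the released spans (each span's end-slope, ×1/EI):
  span AB: triangular load, peak 39: w₀L³/(45EI) = 227.2/EI
  span AB: point load 76 at a = 3.84: Pab(L + a)/(6LEI) = 199.2/EI
  span BC: point load 59 at a = 3.06: Pab(L + b)/(6LEI) = 85.94/EI
  span BC: point load 175.4 at a = 4.59: Pab(L + b)/(6LEI) = 75.28/EI
  relative rotation θ_0 = (426.4 + 161.2)/EI = 587.6/EI
A unit hogging moment at B produces rotation L₁/(3EI) + L₂/(3EI) = 3.833/EI.
Compatibility: M_B·(L₁+L₂)/(3EI) = θ_0, giving M_B = 153.3 kN·m (hogging).
Span AB, ΣM about A with M_B applied at B: R_B^{AB}·6.4 = 824.3 + 153.3, so R_B^{AB} = 152.8 kN and R_A = 200.8 − 152.8 = 48.05 kN.
Span BC, ΣM about C: R_B^{BC}·5.1 = 209.8 + 153.3, so R_B^{BC} = 71.2 kN and R_C = 234.4 − 71.2 = 163.2 kN.
R_B = 152.8 + 71.2 = 224 kN.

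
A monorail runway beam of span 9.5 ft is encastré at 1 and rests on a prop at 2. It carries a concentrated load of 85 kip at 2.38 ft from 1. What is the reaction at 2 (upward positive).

Remove the prop at 2; the released (primary) structure is a cantilever built in at 1.
Downward deflection at the released point 2 due to the loads:
  point load 85 at a = 2.38: Pa²(3L − a)/(6EI) = 2096/EI
Tip deflection under a unit load at 2: L³/(3EI) = 285.8/EI.
The prop prevents deflection at 2: R_2 = δ_0/δ_{22} = 2096/285.8 = 7.334 kip.

R_2 = 7.334 kip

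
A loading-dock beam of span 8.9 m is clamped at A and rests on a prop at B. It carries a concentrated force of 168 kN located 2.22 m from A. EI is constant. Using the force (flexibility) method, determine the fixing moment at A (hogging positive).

M_A = 245 kN·m

Take the reaction at B as the redundant and release it; the primary structure is a cantilever fixed at A.
Primary-structure tip deflection at B by superposition:
  point load 168 at a = 2.22: Pa²(3L − a)/(6EI) = 3378/EI
Flexibility coefficient — unit upward force at B: δ_{BB} = L³/(3EI) = 235/EI.
Compatibility at B: δ_0 − R_B·δ_{BB} = 0, so R_B = 3378/235 = 14.38 kN.
Moment equilibrium about A: M_A = Σ(load moments about A) − R_B·L = 373 − 14.38×8.9 = 245 kN·m.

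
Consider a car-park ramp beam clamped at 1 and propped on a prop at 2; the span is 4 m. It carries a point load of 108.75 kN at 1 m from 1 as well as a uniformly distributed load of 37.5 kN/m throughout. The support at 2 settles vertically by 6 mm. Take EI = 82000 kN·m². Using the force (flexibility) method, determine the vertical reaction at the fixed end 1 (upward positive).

Take the reaction at 2 as the redundant and release it; the primary structure is a cantilever fixed at 1.
Primary-structure tip deflection at 2 by superposition:
  point load 108.75 at a = 1: Pa²(3L − a)/(6EI) = 199.4/EI
  UDL 37.5: wL⁴/(8EI) = 1200/EI
  δ_0 = 1399/EI
Flexibility coefficient — unit upward force at 2: δ_{22} = L³/(3EI) = 21.33/EI.
With EI = 82000 kN·m²: δ_0 = 0.017066 m and δ_{22} = 0.00026 m/kN.
Compatibility — the beam at 2 must follow the support down by 0.006 m: δ_0 − R_2·δ_{22} = 0.006, so R_2 = (0.017066 − 0.006)/0.00026 = 42.53 kN.
Vertical equilibrium: R_1 = ΣP − R_2 = 258.8 − 42.53 = 216.2 kN.

R_1 = 216.2 kN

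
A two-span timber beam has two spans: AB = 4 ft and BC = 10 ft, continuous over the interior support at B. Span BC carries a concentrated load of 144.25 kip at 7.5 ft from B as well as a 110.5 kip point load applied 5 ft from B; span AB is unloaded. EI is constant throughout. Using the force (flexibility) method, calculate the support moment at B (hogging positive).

M_B = 268.7 kip·ft

Insert a hinge at B; M_B is the redundant, and each span becomes simply supported.
End slopes at the hinge B, treating each span as simply supported:
  span BC: point load 144.25 at a = 7.5: Pab(L + b)/(6LEI) = 563.5/EI
  span BC: point load 110.5 at a = 5: Pab(L + b)/(6LEI) = 690.6/EI
  relative rotation θ_0 = (0 + 1254)/EI = 1254/EI
A unit hogging moment at B produces rotation L₁/(3EI) + L₂/(3EI) = 4.667/EI.
Compatibility: M_B·(L₁+L₂)/(3EI) = θ_0, giving M_B = 268.7 kip·ft (hogging).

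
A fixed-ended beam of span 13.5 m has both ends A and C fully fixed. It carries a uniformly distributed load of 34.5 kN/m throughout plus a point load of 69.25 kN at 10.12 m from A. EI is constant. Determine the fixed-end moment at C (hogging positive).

Release both end moments; the primary structure is a simply-supported span AC with redundants M_A and M_C.
On the primary (simply-supported) span, the end slopes from the loading are:
  at A: UDL 34.5: wL³/(24EI) = 3537/EI
  at C: UDL 34.5: wL³/(24EI) = 3537/EI
  at A: point load 69.25 at a = 10.12: Pab(L + b)/(6LEI) = 493.6/EI
  at C: point load 69.25 at a = 10.12: Pab(L + a)/(6LEI) = 690.7/EI
  θ_A0 = 4030/EI,  θ_C0 = 4228/EI
Flexibility coefficients: a unit moment at one end gives L/(3EI) there and L/(6EI) at the far end, so f₁₁ = f₂₂ = 4.5/EI and f₁₂ = f₂₁ = 2.25/EI.
Compatibility — zero rotation at each built-in end:
  4.5 M_A + 2.25 M_C = 4030
  2.25 M_A + 4.5 M_C = 4228
Solving the pair gives M_A = 567.9 kN·m and M_C = 655.5 kN·m (hogging).

M_C = 655.5 kN·m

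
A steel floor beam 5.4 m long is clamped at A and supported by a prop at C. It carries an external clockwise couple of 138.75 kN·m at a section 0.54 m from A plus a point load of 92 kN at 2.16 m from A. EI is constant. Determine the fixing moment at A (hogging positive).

M_A = 194.6 kN·m

Take the reaction at C as the redundant and release it; the primary structure is a cantilever fixed at A.
Primary-structure tip deflection at C by superposition:
  clockwise couple 138.75 at a = 0.54: M₀a(2L − a)/(2EI) = 384.4/EI
  point load 92 at a = 2.16: Pa²(3L − a)/(6EI) = 1004/EI
  δ_0 = 1389/EI
Flexibility coefficient — unit upward force at C: δ_{CC} = L³/(3EI) = 52.49/EI.
The prop prevents deflection at C: R_C = δ_0/δ_{CC} = 1389/52.49 = 26.46 kN.
Moment equilibrium about A: M_A = Σ(load moments about A) − R_C·L = 337.5 − 26.46×5.4 = 194.6 kN·m.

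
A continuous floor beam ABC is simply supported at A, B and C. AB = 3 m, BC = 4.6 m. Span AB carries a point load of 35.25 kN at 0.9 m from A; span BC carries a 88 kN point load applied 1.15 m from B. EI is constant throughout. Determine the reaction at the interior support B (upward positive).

R_B = 101.9 kN

Take M_B as the redundant. Released structure: two simple spans AB and BC with a hinge at B.
Rotations at B on the released spans (each span's end-slope, ×1/EI):
  span AB: point load 35.25 at a = 0.9: Pab(L + a)/(6LEI) = 14.43/EI
  span BC: point load 88 at a = 1.15: Pab(L + b)/(6LEI) = 101.8/EI
  relative rotation θ_0 = (14.43 + 101.8)/EI = 116.3/EI
A unit hogging moment at B produces rotation L₁/(3EI) + L₂/(3EI) = 2.533/EI.
Compatibility: M_B·(L₁+L₂)/(3EI) = θ_0, giving M_B = 45.9 kN·m (hogging).
Span AB, ΣM about A with M_B applied at B: R_B^{AB}·3 = 31.73 + 45.9, so R_B^{AB} = 25.87 kN and R_A = 35.25 − 25.87 = 9.377 kN.
Span BC, ΣM about C: R_B^{BC}·4.6 = 303.6 + 45.9, so R_B^{BC} = 75.98 kN and R_C = 88 − 75.98 = 12.02 kN.
R_B = 25.87 + 75.98 = 101.9 kN.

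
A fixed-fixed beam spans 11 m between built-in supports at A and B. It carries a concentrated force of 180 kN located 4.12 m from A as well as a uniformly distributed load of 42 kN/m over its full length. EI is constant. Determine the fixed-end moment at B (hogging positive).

M_B = 597.2 kN·m

Release both end moments; the primary structure is a simply-supported span AB with redundants M_A and M_B.
Simple-span end rotations at A and B under the given loads:
  at A: point load 180 at a = 4.12: Pab(L + b)/(6LEI) = 1382/EI
  at B: point load 180 at a = 4.12: Pab(L + a)/(6LEI) = 1169/EI
  at A: UDL 42: wL³/(24EI) = 2329/EI
  at B: UDL 42: wL³/(24EI) = 2329/EI
  θ_A0 = 3711/EI,  θ_B0 = 3498/EI
Flexibility coefficients: a unit moment at one end gives L/(3EI) there and L/(6EI) at the far end, so f₁₁ = f₂₂ = 3.667/EI and f₁₂ = f₂₁ = 1.833/EI.
Compatibility — zero rotation at each built-in end:
  3.667 M_A + 1.833 M_B = 3711
  1.833 M_A + 3.667 M_B = 3498
Solving the pair gives M_A = 713.6 kN·m and M_B = 597.2 kN·m (hogging).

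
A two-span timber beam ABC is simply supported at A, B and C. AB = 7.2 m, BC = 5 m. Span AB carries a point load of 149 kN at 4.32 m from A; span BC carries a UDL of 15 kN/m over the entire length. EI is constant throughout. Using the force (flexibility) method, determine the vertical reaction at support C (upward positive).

Release continuity at B by inserting a hinge; the redundant is the internal moment M_B. The primary structure is two simply-supported spans AB and BC.
End slopes at the hinge B, treating each span as simply supported:
  span AB: point load 149 at a = 4.32: Pab(L + a)/(6LEI) = 494.3/EI
  span BC: UDL 15: wL³/(24EI) = 78.12/EI
  relative rotation θ_0 = (494.3 + 78.12)/EI = 572.5/EI
A unit hogging moment at B produces rotation L₁/(3EI) + L₂/(3EI) = 4.067/EI.
Slope continuity at B: θ_0 = M_B·4.067/EI, so M_B = 572.5/4.067 = 140.8 kN·m (hogging).
Span BC, ΣM about C: R_B^{BC}·5 = 187.5 + 140.8, so R_B^{BC} = 65.65 kN and R_C = 75 − 65.65 = 9.346 kN.

R_C = 9.346 kN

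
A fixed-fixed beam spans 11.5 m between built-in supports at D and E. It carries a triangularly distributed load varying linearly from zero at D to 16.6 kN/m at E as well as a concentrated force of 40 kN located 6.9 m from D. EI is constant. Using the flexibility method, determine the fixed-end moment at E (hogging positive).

Release both end moments; the primary structure is a simply-supported span DE with redundants M_D and M_E.
End rotations of the released simple span under the applied load (×1/EI):
  at D: triangular load, peak 16.6: 7w₀L³/(360EI) = 490.9/EI
  at E: triangular load, peak 16.6: w₀L³/(45EI) = 561/EI
  at D: point load 40 at a = 6.9: Pab(L + b)/(6LEI) = 296.2/EI
  at E: point load 40 at a = 6.9: Pab(L + a)/(6LEI) = 338.6/EI
  θ_D0 = 787.1/EI,  θ_E0 = 899.6/EI
Flexibility coefficients: a unit moment at one end gives L/(3EI) there and L/(6EI) at the far end, so f₁₁ = f₂₂ = 3.833/EI and f₁₂ = f₂₁ = 1.917/EI.
Compatibility — zero rotation at each built-in end:
  3.833 M_D + 1.917 M_E = 787.1
  1.917 M_D + 3.833 M_E = 899.6
Solving the pair gives M_D = 117.3 kN·m and M_E = 176 kN·m (hogging).

M_E = 176 kN·m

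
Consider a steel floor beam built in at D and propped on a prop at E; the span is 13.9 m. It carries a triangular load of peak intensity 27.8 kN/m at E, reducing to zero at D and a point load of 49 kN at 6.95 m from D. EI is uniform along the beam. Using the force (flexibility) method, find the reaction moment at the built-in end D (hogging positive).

Remove the prop at E; the released (primary) structure is a cantilever built in at D.
Free-end deflection of the primary structure under the applied loading (downward +):
  triangular load, peak 27.8 at the free end: 11w₀L⁴/(120EI) = 95130/EI
  point load 49 at a = 6.95: Pa²(3L − a)/(6EI) = 13708/EI
  δ_0 = 108837/EI
Flexibility coefficient — unit upward force at E: δ_{EE} = L³/(3EI) = 895.2/EI.
The prop prevents deflection at E: R_E = δ_0/δ_{EE} = 108837/895.2 = 121.6 kN.
Moment equilibrium about D: M_D = Σ(load moments about D) − R_E·L = 2131 − 121.6×13.9 = 441 kN·m.

M_D = 441 kN·m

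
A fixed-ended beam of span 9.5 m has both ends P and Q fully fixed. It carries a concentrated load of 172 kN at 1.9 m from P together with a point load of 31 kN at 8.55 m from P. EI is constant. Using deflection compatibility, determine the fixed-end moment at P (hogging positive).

M_P = 211.8 kN·m

Release both end moments; the primary structure is a simply-supported span PQ with redundants M_P and M_Q.
On the primary (simply-supported) span, the end slopes from the loading are:
  at P: point load 172 at a = 1.9: Pab(L + b)/(6LEI) = 745.1/EI
  at Q: point load 172 at a = 1.9: Pab(L + a)/(6LEI) = 496.7/EI
  at P: point load 31 at a = 8.55: Pab(L + b)/(6LEI) = 46.16/EI
  at Q: point load 31 at a = 8.55: Pab(L + a)/(6LEI) = 79.74/EI
  θ_P0 = 791.3/EI,  θ_Q0 = 576.5/EI
Flexibility coefficients: a unit moment at one end gives L/(3EI) there and L/(6EI) at the far end, so f₁₁ = f₂₂ = 3.167/EI and f₁₂ = f₂₁ = 1.583/EI.
Compatibility — zero rotation at each built-in end:
  3.167 M_P + 1.583 M_Q = 791.3
  1.583 M_P + 3.167 M_Q = 576.5
Solving the pair gives M_P = 211.8 kN·m and M_Q = 76.14 kN·m (hogging).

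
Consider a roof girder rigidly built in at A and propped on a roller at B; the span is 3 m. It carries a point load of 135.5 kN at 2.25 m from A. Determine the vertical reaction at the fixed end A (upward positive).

Remove the prop at B; the released (primary) structure is a cantilever built in at A.
Primary-structure tip deflection at B by superposition:
  point load 135.5 at a = 2.25: Pa²(3L − a)/(6EI) = 771.7/EI
Flexibility coefficient — unit upward force at B: δ_{BB} = L³/(3EI) = 9/EI.
Compatibility at B: δ_0 − R_B·δ_{BB} = 0, so R_B = 771.7/9 = 85.75 kN.
Vertical equilibrium: R_A = ΣP − R_B = 135.5 − 85.75 = 49.75 kN.

R_A = 49.75 kN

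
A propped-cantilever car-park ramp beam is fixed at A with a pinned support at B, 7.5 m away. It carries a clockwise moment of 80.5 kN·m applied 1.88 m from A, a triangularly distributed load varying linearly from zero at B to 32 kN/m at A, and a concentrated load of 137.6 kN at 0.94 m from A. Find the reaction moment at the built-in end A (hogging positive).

Release the roller at B. Primary structure: cantilever fixed at A.
Primary-structure tip deflection at B by superposition:
  clockwise couple 80.5 at a = 1.88: M₀a(2L − a)/(2EI) = 992.8/EI
  triangular load, peak 32 at the fixed end: w₀L⁴/(30EI) = 3375/EI
  point load 137.6 at a = 0.94: Pa²(3L − a)/(6EI) = 436.9/EI
  δ_0 = 4805/EI
Tip deflection under a unit load at B: L³/(3EI) = 140.6/EI.
The prop prevents deflection at B: R_B = δ_0/δ_{BB} = 4805/140.6 = 34.17 kN.
Moment equilibrium about A: M_A = Σ(load moments about A) − R_B·L = 509.8 − 34.17×7.5 = 253.6 kN·m.

M_A = 253.6 kN·m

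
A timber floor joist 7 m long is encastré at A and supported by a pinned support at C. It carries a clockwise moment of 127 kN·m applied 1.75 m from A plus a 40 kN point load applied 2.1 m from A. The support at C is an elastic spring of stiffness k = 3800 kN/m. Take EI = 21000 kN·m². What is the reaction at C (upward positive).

R_C = 15.99 kN

Take the reaction at C as the redundant and release it; the primary structure is a cantilever fixed at A.
Downward deflection at the released point C due to the loads:
  clockwise couple 127 at a = 1.75: M₀a(2L − a)/(2EI) = 1361/EI
  point load 40 at a = 2.1: Pa²(3L − a)/(6EI) = 555.7/EI
  δ_0 = 1917/EI
Tip deflection under a unit load at C: L³/(3EI) = 114.3/EI.
With EI = 21000 kN·m²: δ_0 = 0.091283 m and δ_{CC} = 0.005444 m/kN.
Compatibility — the spring shortens by R_C/k under the reaction it provides: δ_0 − R_C·δ_{CC} = R_C/k. With 1/k = 0.000263 m/kN, R_C = δ_0 / (δ_{CC} + 1/k) = 0.091283 / (0.005444 + 0.000263) = 15.99 kN.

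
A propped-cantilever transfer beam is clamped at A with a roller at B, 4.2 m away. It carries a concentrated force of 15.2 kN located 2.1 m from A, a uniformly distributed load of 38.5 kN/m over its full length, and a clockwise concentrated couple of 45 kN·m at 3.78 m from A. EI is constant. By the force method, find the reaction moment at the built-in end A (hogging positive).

M_A = 75.04 kN·m

Take the reaction at B as the redundant and release it; the primary structure is a cantilever fixed at A.
Free-end deflection of the primary structure under the applied loading (downward +):
  point load 15.2 at a = 2.1: Pa²(3L − a)/(6EI) = 117.3/EI
  UDL 38.5: wL⁴/(8EI) = 1498/EI
  clockwise couple 45 at a = 3.78: M₀a(2L − a)/(2EI) = 392.9/EI
  δ_0 = 2008/EI
Tip deflection under a unit load at B: L³/(3EI) = 24.7/EI.
Compatibility at B: δ_0 − R_B·δ_{BB} = 0, so R_B = 2008/24.7 = 81.3 kN.
Moment equilibrium about A: M_A = Σ(load moments about A) − R_B·L = 416.5 − 81.3×4.2 = 75.04 kN·m.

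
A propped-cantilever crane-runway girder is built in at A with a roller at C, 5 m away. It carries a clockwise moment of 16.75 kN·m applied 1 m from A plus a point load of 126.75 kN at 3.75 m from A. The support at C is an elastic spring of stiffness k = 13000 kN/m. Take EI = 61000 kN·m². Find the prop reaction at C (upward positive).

R_C = 73.72 kN

Take the reaction at C as the redundant and release it; the primary structure is a cantilever fixed at A.
Free-end deflection of the primary structure under the applied loading (downward +):
  clockwise couple 16.75 at a = 1: M₀a(2L − a)/(2EI) = 75.38/EI
  point load 126.75 at a = 3.75: Pa²(3L − a)/(6EI) = 3342/EI
  δ_0 = 3417/EI
Flexibility coefficient — unit upward force at C: δ_{CC} = L³/(3EI) = 41.67/EI.
With EI = 61000 kN·m²: δ_0 = 0.056023 m and δ_{CC} = 0.000683 m/kN.
Compatibility — the spring shortens by R_C/k under the reaction it provides: δ_0 − R_C·δ_{CC} = R_C/k. With 1/k = 0.000077 m/kN, R_C = δ_0 / (δ_{CC} + 1/k) = 0.056023 / (0.000683 + 0.000077) = 73.72 kN.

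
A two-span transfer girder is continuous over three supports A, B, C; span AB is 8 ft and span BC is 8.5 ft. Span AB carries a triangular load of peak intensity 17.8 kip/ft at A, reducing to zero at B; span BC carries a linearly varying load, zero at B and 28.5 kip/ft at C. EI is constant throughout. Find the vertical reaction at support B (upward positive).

Release continuity at B by inserting a hinge; the redundant is the internal moment M_B. The primary structure is two simply-supported spans AB and BC.
End slopes at the hinge B, treating each span as simply supported:
  span AB: triangular load, peak 17.8: 7w₀L³/(360EI) = 177.2/EI
  span BC: triangular load, peak 28.5: 7w₀L³/(360EI) = 340.3/EI
  relative rotation θ_0 = (177.2 + 340.3)/EI = 517.5/EI
A unit hogging moment at B produces rotation L₁/(3EI) + L₂/(3EI) = 5.5/EI.
Compatibility: M_B·(L₁+L₂)/(3EI) = θ_0, giving M_B = 94.1 kip·ft (hogging).
Span AB, ΣM about A with M_B applied at B: R_B^{AB}·8 = 189.9 + 94.1, so R_B^{AB} = 35.5 kip and R_A = 71.2 − 35.5 = 35.7 kip.
Span BC, ΣM about C: R_B^{BC}·8.5 = 343.2 + 94.1, so R_B^{BC} = 51.45 kip and R_C = 121.1 − 51.45 = 69.68 kip.
R_B = 35.5 + 51.45 = 86.94 kip.

R_B = 86.94 kip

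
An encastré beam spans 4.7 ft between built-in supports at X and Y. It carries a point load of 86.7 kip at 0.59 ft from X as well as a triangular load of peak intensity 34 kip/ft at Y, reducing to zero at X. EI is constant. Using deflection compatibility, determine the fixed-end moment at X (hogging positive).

M_X = 64.15 kip·ft

Release both end moments; the primary structure is a simply-supported span XY with redundants M_X and M_Y.
On the primary (simply-supported) span, the end slopes from the loading are:
  at X: point load 86.7 at a = 0.59: Pab(L + b)/(6LEI) = 65.68/EI
  at Y: point load 86.7 at a = 0.59: Pab(L + a)/(6LEI) = 39.44/EI
  at X: triangular load, peak 34: 7w₀L³/(360EI) = 68.64/EI
  at Y: triangular load, peak 34: w₀L³/(45EI) = 78.44/EI
  θ_X0 = 134.3/EI,  θ_Y0 = 117.9/EI
Flexibility coefficients: a unit moment at one end gives L/(3EI) there and L/(6EI) at the far end, so f₁₁ = f₂₂ = 1.567/EI and f₁₂ = f₂₁ = 0.7833/EI.
Compatibility — zero rotation at each built-in end:
  1.567 M_X + 0.7833 M_Y = 134.3
  0.7833 M_X + 1.567 M_Y = 117.9
Solving the pair gives M_X = 64.15 kip·ft and M_Y = 43.17 kip·ft (hogging).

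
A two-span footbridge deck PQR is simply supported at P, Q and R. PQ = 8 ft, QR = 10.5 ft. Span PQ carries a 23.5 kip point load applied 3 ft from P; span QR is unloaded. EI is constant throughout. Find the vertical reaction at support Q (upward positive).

Release continuity at Q by inserting a hinge; the redundant is the internal moment M_Q. The primary structure is two simply-supported spans PQ and QR.
End slopes at the hinge Q, treating each span as simply supported:
  span PQ: point load 23.5 at a = 3: Pab(L + a)/(6LEI) = 80.78/EI
  relative rotation θ_0 = (80.78 + 0)/EI = 80.78/EI
A unit hogging moment at Q produces rotation L₁/(3EI) + L₂/(3EI) = 6.167/EI.
Slope continuity at Q: θ_0 = M_Q·6.167/EI, so M_Q = 80.78/6.167 = 13.1 kip·ft (hogging).
Span PQ, ΣM about P with M_Q applied at Q: R_Q^{PQ}·8 = 70.5 + 13.1, so R_Q^{PQ} = 10.45 kip and R_P = 23.5 − 10.45 = 13.05 kip.
Span QR, ΣM about R: R_Q^{QR}·10.5 = 0 + 13.1, so R_Q^{QR} = 1.248 kip and R_R = 0 − 1.248 = -1.248 kip.
R_Q = 10.45 + 1.248 = 11.7 kip.

R_Q = 11.7 kip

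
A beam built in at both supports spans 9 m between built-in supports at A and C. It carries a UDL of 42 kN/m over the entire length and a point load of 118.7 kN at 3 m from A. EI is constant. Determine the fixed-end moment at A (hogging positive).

Take the two fixed-end moments M_A, M_C as redundants; the released structure is the simple span AC.
On the primary (simply-supported) span, the end slopes from the loading are:
  at A: UDL 42: wL³/(24EI) = 1276/EI
  at C: UDL 42: wL³/(24EI) = 1276/EI
  at A: point load 118.7 at a = 3: Pab(L + b)/(6LEI) = 593.5/EI
  at C: point load 118.7 at a = 3: Pab(L + a)/(6LEI) = 474.8/EI
  θ_A0 = 1869/EI,  θ_C0 = 1751/EI
Flexibility coefficients: a unit moment at one end gives L/(3EI) there and L/(6EI) at the far end, so f₁₁ = f₂₂ = 3/EI and f₁₂ = f₂₁ = 1.5/EI.
Compatibility — zero rotation at each built-in end:
  3 M_A + 1.5 M_C = 1869
  1.5 M_A + 3 M_C = 1751
Solving the pair gives M_A = 441.8 kN·m and M_C = 362.6 kN·m (hogging).

M_A = 441.8 kN·m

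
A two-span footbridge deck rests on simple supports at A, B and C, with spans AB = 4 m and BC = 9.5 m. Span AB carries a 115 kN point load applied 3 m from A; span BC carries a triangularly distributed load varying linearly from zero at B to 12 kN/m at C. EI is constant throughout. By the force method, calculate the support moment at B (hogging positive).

M_B = 66.82 kN·m

Release continuity at B by inserting a hinge; the redundant is the internal moment M_B. The primary structure is two simply-supported spans AB and BC.
End slopes at the hinge B, treating each span as simply supported:
  span AB: point load 115 at a = 3: Pab(L + a)/(6LEI) = 100.6/EI
  span BC: triangular load, peak 12: 7w₀L³/(360EI) = 200.1/EI
  relative rotation θ_0 = (100.6 + 200.1)/EI = 300.7/EI
A unit hogging moment at B produces rotation L₁/(3EI) + L₂/(3EI) = 4.5/EI.
Compatibility: M_B·(L₁+L₂)/(3EI) = θ_0, giving M_B = 66.82 kN·m (hogging).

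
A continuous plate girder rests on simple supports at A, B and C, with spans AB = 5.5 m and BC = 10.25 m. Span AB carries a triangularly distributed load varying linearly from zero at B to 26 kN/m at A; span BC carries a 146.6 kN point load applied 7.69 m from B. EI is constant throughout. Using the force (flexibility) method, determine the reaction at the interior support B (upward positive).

Release continuity at B by inserting a hinge; the redundant is the internal moment M_B. The primary structure is two simply-supported spans AB and BC.
End slopes at the hinge B, treating each span as simply supported:
  span AB: triangular load, peak 26: 7w₀L³/(360EI) = 84.11/EI
  span BC: point load 146.6 at a = 7.69: Pab(L + b)/(6LEI) = 601.1/EI
  relative rotation θ_0 = (84.11 + 601.1)/EI = 685.2/EI
A unit hogging moment at B produces rotation L₁/(3EI) + L₂/(3EI) = 5.25/EI.
Compatibility: M_B·(L₁+L₂)/(3EI) = θ_0, giving M_B = 130.5 kN·m (hogging).
Span AB, ΣM about A with M_B applied at B: R_B^{AB}·5.5 = 131.1 + 130.5, so R_B^{AB} = 47.56 kN and R_A = 71.5 − 47.56 = 23.94 kN.
Span BC, ΣM about C: R_B^{BC}·10.25 = 375.3 + 130.5, so R_B^{BC} = 49.35 kN and R_C = 146.6 − 49.35 = 97.25 kN.
R_B = 47.56 + 49.35 = 96.91 kN.

R_B = 96.91 kN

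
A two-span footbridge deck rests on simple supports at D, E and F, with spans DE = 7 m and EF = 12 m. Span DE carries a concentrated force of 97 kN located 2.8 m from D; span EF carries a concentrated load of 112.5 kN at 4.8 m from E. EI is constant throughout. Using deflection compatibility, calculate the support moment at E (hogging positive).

M_E = 205.7 kN·m

Insert a hinge at E; M_E is the redundant, and each span becomes simply supported.
End slopes at the hinge E, treating each span as simply supported:
  span DE: point load 97 at a = 2.8: Pab(L + a)/(6LEI) = 266.2/EI
  span EF: point load 112.5 at a = 4.8: Pab(L + b)/(6LEI) = 1037/EI
  relative rotation θ_0 = (266.2 + 1037)/EI = 1303/EI
A unit hogging moment at E produces rotation L₁/(3EI) + L₂/(3EI) = 6.333/EI.
Slope continuity at E: θ_0 = M_E·6.333/EI, so M_E = 1303/6.333 = 205.7 kN·m (hogging).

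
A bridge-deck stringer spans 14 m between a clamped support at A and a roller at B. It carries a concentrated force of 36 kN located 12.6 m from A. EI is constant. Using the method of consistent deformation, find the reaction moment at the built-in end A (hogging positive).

Choose R_B as the redundant. The primary structure is the cantilever fixed at A.
Deflection at B on the released cantilever, summing each load's contribution:
  point load 36 at a = 12.6: Pa²(3L − a)/(6EI) = 28005/EI
Tip deflection under a unit load at B: L³/(3EI) = 914.7/EI.
The prop prevents deflection at B: R_B = δ_0/δ_{BB} = 28005/914.7 = 30.62 kN.
Moment equilibrium about A: M_A = Σ(load moments about A) − R_B·L = 453.6 − 30.62×14 = 24.95 kN·m.

M_A = 24.95 kN·m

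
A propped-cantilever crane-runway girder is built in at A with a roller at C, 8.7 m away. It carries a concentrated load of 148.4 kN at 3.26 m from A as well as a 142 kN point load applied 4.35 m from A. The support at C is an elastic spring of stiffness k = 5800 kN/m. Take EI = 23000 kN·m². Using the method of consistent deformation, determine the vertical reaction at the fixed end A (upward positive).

R_A = 219.9 kN

Choose R_C as the redundant. The primary structure is the cantilever fixed at A.
Downward deflection at the released point C due to the loads:
  point load 148.4 at a = 3.26: Pa²(3L − a)/(6EI) = 6004/EI
  point load 142 at a = 4.35: Pa²(3L − a)/(6EI) = 9740/EI
  δ_0 = 15744/EI
Flexibility coefficient — unit upward force at C: δ_{CC} = L³/(3EI) = 219.5/EI.
With EI = 23000 kN·m²: δ_0 = 0.68452 m and δ_{CC} = 0.009544 m/kN.
Compatibility — the spring shortens by R_C/k under the reaction it provides: δ_0 − R_C·δ_{CC} = R_C/k. With 1/k = 0.000172 m/kN, R_C = δ_0 / (δ_{CC} + 1/k) = 0.68452 / (0.009544 + 0.000172) = 70.45 kN.
Vertical equilibrium: R_A = ΣP − R_C = 290.4 − 70.45 = 219.9 kN.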